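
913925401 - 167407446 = 746517955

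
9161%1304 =33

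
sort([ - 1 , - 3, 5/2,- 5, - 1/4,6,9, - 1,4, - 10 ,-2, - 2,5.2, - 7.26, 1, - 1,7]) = [ - 10, -7.26, - 5, - 3, - 2, - 2, - 1, - 1, - 1, -1/4,1, 5/2,4, 5.2, 6,7,9 ] 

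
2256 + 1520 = 3776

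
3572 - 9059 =-5487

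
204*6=1224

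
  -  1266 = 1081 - 2347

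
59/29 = 2+1/29 = 2.03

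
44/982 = 22/491= 0.04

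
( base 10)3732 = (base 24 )6bc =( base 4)322110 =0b111010010100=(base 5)104412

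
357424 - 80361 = 277063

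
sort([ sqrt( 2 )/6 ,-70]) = [ - 70 , sqrt( 2) /6]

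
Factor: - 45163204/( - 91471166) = 2^1*3343^( - 1) * 13681^( - 1)*11290801^1 = 22581602/45735583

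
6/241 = 6/241 = 0.02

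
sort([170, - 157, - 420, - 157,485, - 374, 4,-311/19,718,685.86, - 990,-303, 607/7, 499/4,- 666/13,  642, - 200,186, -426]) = [ - 990,  -  426, - 420, - 374,-303,-200, - 157,-157, - 666/13, - 311/19  ,  4,607/7,499/4,170 , 186,485,642,685.86 , 718] 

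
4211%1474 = 1263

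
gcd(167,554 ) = 1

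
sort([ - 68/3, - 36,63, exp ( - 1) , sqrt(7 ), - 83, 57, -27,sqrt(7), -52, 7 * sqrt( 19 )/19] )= [ - 83, - 52 , - 36, - 27,- 68/3,exp ( - 1 ), 7 * sqrt( 19 )/19, sqrt(7 ),sqrt(7),57,63 ]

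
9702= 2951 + 6751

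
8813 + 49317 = 58130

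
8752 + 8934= 17686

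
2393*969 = 2318817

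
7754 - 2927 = 4827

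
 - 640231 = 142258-782489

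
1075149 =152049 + 923100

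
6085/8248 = 6085/8248= 0.74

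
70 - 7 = 63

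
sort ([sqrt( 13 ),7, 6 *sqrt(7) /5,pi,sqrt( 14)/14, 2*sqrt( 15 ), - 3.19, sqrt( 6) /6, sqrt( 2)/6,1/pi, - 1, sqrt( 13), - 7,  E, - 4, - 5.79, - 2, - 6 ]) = [  -  7, - 6, - 5.79, - 4, - 3.19, - 2 , - 1,sqrt( 2 )/6  ,  sqrt(14 ) /14,1/pi,  sqrt( 6 )/6,E, pi,  6*sqrt(7) /5,sqrt( 13 ),  sqrt( 13),  7,2*sqrt( 15 )] 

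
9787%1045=382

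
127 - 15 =112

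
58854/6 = 9809 = 9809.00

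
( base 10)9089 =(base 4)2032001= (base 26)DBF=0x2381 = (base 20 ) 12e9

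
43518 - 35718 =7800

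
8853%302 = 95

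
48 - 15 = 33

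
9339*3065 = 28624035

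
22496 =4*5624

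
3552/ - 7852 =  - 888/1963= - 0.45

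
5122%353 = 180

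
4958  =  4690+268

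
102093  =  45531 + 56562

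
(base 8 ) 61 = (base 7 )100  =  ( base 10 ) 49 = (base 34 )1f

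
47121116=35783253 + 11337863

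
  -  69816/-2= 34908/1 = 34908.00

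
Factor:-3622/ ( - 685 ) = 2^1*5^( - 1)*137^(-1) * 1811^1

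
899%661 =238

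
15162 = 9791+5371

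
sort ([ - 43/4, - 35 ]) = [ - 35,-43/4]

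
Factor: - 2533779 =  - 3^2*281531^1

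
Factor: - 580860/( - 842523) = 193620/280841 = 2^2*3^1* 5^1*7^1*11^( - 3)*211^(  -  1 )*461^1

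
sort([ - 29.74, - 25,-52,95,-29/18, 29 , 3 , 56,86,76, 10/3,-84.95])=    [ - 84.95 , - 52, - 29.74, - 25, - 29/18, 3, 10/3,29, 56,76 , 86,95]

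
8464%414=184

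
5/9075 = 1/1815 =0.00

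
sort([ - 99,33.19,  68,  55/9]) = [-99, 55/9, 33.19,68] 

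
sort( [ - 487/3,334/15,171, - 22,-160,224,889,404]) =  [-487/3,-160, - 22  ,  334/15,171,224,404, 889] 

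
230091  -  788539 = - 558448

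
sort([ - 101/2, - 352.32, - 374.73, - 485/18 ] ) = [ - 374.73, - 352.32, - 101/2, - 485/18]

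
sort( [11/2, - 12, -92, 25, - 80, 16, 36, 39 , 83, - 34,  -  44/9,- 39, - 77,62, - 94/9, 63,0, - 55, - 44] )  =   [ - 92, - 80, - 77 , - 55,-44, - 39, - 34, - 12,-94/9 ,-44/9,0, 11/2,16, 25,  36 , 39,62, 63, 83] 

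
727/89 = 8 +15/89 = 8.17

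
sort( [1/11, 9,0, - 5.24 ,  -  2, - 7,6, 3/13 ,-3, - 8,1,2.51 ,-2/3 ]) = [ - 8,-7, - 5.24, - 3, - 2,- 2/3,0,1/11, 3/13,1,2.51,6,9]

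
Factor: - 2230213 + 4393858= 3^3*5^1*11^1*31^1*47^1 = 2163645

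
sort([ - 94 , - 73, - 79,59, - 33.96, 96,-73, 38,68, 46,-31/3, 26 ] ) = [-94,  -  79,  -  73, -73  , - 33.96,  -  31/3, 26,38, 46,59,68, 96]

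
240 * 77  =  18480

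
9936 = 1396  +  8540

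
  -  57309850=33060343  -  90370193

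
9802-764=9038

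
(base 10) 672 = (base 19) 1g7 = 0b1010100000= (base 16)2A0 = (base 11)561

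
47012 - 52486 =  - 5474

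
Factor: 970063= 970063^1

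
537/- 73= - 537/73 =- 7.36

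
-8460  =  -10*846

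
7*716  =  5012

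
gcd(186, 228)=6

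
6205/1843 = 6205/1843= 3.37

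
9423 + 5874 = 15297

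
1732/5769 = 1732/5769 = 0.30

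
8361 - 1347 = 7014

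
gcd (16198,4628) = 2314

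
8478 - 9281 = - 803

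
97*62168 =6030296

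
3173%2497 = 676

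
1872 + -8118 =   -  6246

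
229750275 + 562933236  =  792683511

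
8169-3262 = 4907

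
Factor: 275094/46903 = 522/89 = 2^1*3^2*29^1*89^(-1 ) 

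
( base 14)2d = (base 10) 41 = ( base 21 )1K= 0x29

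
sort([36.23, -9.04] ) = [ - 9.04,36.23 ]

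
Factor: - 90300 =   -  2^2*3^1*5^2* 7^1 * 43^1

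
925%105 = 85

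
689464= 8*86183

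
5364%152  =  44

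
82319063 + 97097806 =179416869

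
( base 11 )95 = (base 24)48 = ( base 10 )104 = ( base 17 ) 62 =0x68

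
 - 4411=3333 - 7744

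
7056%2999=1058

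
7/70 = 1/10 = 0.10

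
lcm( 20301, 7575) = 507525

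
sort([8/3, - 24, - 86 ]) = [ - 86, - 24,  8/3] 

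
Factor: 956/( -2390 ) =-2^1* 5^(  -  1)  =  - 2/5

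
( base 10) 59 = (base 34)1p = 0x3b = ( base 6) 135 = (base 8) 73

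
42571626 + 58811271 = 101382897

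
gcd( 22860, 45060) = 60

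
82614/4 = 41307/2= 20653.50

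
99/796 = 99/796=0.12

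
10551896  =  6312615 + 4239281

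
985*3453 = 3401205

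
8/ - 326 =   -  4/163   =  - 0.02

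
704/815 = 704/815 = 0.86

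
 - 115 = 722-837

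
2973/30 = 99 + 1/10= 99.10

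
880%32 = 16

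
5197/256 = 5197/256=20.30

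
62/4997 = 62/4997 = 0.01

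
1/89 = 1/89  =  0.01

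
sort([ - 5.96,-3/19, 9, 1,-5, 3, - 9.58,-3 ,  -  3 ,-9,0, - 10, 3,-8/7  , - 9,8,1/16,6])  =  [  -  10,-9.58 , - 9,  -  9,-5.96,-5,  -  3, -3, - 8/7,  -  3/19, 0, 1/16,1, 3, 3, 6, 8, 9]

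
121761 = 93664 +28097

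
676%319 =38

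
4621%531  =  373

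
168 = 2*84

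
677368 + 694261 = 1371629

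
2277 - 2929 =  - 652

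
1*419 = 419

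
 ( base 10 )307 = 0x133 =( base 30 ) A7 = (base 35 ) 8r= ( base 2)100110011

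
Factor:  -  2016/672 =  - 3 =-3^1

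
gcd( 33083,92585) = 1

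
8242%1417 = 1157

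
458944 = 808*568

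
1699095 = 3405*499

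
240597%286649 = 240597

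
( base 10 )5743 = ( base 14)2143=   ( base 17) 12ee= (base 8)13157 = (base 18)hd1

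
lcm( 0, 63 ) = 0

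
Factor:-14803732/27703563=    - 2^2*3^(-1)* 3700933^1* 9234521^(-1 )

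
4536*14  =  63504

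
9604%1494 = 640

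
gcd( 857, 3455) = 1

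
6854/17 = 6854/17=403.18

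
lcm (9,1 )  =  9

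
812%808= 4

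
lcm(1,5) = 5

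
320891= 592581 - 271690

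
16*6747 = 107952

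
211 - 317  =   - 106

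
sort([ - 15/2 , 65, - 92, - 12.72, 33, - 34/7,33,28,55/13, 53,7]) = [-92,  -  12.72, - 15/2, - 34/7,55/13, 7,28, 33, 33,53, 65] 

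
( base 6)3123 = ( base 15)319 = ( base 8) 1273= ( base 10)699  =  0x2BB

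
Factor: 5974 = 2^1 * 29^1*103^1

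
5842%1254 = 826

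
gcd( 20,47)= 1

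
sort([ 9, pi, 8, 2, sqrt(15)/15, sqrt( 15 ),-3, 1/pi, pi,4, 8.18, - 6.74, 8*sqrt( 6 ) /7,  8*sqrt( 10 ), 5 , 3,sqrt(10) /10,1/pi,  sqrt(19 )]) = [ - 6.74, - 3, sqrt( 15)/15,sqrt( 10) /10, 1/pi, 1/pi, 2, 8*sqrt( 6)/7, 3, pi, pi, sqrt( 15) , 4,sqrt(19 ),5, 8,8.18,  9,  8*sqrt( 10)] 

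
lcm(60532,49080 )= 1815960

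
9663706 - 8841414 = 822292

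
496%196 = 104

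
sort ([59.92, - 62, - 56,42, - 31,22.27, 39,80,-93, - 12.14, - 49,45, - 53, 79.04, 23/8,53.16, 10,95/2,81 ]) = [  -  93, -62, - 56, - 53, - 49, - 31, - 12.14,23/8,  10,22.27, 39,42, 45  ,  95/2 , 53.16,59.92,79.04,80,81] 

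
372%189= 183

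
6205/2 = 3102  +  1/2 =3102.50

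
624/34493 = 624/34493=   0.02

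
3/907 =3/907 = 0.00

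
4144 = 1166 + 2978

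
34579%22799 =11780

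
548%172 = 32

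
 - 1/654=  - 1/654 = -  0.00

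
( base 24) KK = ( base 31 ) g4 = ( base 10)500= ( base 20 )150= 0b111110100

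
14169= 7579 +6590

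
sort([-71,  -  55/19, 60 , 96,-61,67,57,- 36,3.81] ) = [-71, - 61, - 36, - 55/19,3.81,57,60 , 67,96] 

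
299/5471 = 299/5471 = 0.05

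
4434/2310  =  1 + 354/385 = 1.92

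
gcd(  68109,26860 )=1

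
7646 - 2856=4790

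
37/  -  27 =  - 2 + 17/27 = - 1.37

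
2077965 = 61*34065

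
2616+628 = 3244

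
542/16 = 271/8 = 33.88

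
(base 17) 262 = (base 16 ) 2AA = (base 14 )36a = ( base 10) 682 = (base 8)1252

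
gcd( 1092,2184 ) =1092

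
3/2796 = 1/932 = 0.00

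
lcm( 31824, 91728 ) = 1559376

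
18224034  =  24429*746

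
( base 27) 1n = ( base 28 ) 1m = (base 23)24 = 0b110010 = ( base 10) 50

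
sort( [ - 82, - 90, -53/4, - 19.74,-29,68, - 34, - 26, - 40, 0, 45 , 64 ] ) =[ - 90,-82, - 40, - 34, - 29, -26, - 19.74,-53/4,0, 45, 64,  68]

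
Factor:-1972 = -2^2*17^1 * 29^1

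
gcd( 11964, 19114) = 2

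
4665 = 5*933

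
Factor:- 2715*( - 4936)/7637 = 2^3*  3^1 * 5^1*7^(-1 )*181^1*617^1*1091^( - 1 ) = 13401240/7637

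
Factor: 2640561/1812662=2^(  -  1 ) * 3^1*7^2*11^1*23^1*71^1*906331^(-1 ) 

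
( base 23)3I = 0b1010111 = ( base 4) 1113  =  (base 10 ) 87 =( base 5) 322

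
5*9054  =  45270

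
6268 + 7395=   13663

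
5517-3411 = 2106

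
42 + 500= 542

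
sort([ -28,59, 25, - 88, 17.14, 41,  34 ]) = [-88, - 28, 17.14, 25,34,41,  59] 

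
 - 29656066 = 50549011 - 80205077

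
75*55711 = 4178325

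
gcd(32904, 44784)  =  72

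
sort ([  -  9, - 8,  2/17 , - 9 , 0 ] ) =[ - 9, - 9, - 8,0,  2/17] 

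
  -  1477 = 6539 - 8016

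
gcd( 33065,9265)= 85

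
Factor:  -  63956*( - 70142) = 4486001752 = 2^3*17^1*59^1*271^1*2063^1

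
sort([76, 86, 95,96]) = [76, 86,95,96 ]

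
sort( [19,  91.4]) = [ 19,91.4]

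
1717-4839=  - 3122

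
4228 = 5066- 838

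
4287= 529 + 3758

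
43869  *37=1623153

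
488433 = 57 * 8569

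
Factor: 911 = 911^1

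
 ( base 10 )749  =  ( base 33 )mn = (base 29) po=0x2ED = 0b1011101101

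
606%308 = 298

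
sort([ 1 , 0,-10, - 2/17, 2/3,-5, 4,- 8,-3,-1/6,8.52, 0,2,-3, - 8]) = [ - 10,-8, - 8, - 5, - 3, - 3,- 1/6,-2/17,  0, 0,2/3, 1,2, 4,8.52]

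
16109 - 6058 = 10051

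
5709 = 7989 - 2280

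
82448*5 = 412240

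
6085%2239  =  1607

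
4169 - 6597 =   -  2428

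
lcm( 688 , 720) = 30960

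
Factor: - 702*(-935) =656370 = 2^1*3^3*5^1*11^1*13^1*17^1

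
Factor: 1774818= 2^1 * 3^3*23^1*1429^1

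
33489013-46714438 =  - 13225425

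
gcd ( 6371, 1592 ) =1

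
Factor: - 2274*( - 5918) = 13457532 = 2^2*3^1*11^1*269^1*379^1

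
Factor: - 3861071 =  - 137^1 * 28183^1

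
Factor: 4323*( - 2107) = - 9108561=- 3^1*7^2*11^1*43^1*131^1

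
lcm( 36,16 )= 144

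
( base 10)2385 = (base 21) 58C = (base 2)100101010001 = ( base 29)2o7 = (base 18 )769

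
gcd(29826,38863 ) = 1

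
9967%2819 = 1510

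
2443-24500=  - 22057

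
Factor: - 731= - 17^1*43^1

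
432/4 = 108 = 108.00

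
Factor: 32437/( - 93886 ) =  - 2^( - 1) * 13^( - 1 )*23^( - 1 )*157^( - 1 )*163^1*199^1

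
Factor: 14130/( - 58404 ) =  - 15/62 = - 2^(-1 )*3^1*5^1* 31^ (-1)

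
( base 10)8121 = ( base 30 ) 90l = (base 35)6m1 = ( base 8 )17671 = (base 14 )2d61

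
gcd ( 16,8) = 8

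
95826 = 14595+81231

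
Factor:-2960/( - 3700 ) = 2^2*5^( - 1 )= 4/5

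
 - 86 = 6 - 92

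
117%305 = 117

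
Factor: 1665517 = 7^1 * 229^1 * 1039^1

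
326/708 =163/354 = 0.46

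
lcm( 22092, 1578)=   22092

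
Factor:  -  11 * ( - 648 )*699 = 4982472 = 2^3 * 3^5 * 11^1*233^1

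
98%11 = 10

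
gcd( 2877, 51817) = 1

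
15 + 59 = 74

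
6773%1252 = 513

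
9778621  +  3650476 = 13429097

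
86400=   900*96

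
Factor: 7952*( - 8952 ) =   -  2^7*3^1*7^1*71^1*373^1 = -  71186304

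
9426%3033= 327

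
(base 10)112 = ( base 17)6a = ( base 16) 70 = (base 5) 422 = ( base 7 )220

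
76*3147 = 239172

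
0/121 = 0 =0.00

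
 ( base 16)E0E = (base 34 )33s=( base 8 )7016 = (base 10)3598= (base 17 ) c7b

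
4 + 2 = 6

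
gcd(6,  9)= 3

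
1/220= 1/220 = 0.00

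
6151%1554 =1489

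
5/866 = 5/866 = 0.01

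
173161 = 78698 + 94463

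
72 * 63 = 4536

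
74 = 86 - 12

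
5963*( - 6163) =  - 36749969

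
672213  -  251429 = 420784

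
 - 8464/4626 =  - 2 + 394/2313 = -  1.83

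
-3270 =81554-84824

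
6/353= 6/353  =  0.02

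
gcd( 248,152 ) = 8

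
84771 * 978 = 82906038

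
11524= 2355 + 9169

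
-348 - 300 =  - 648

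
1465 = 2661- 1196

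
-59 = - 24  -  35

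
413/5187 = 59/741 = 0.08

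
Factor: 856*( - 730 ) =-624880 = - 2^4*5^1 * 73^1*107^1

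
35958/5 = 7191  +  3/5 = 7191.60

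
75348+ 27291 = 102639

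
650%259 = 132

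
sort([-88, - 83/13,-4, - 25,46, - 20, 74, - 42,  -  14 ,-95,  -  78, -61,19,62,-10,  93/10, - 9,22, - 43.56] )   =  [ - 95, - 88,  -  78, - 61, - 43.56, -42, - 25,-20 , - 14, -10,-9, - 83/13,-4,93/10, 19,22,46, 62,74 ]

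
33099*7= 231693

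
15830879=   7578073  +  8252806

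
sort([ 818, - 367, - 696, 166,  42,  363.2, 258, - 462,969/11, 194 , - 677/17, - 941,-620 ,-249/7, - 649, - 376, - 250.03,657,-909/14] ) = [ - 941, - 696, - 649, - 620, - 462, - 376,-367,  -  250.03, - 909/14, - 677/17,  -  249/7, 42 , 969/11, 166, 194,258,363.2,657 , 818] 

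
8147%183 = 95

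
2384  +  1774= 4158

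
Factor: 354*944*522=174439872 = 2^6*3^3*29^1*59^2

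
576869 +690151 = 1267020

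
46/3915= 46/3915 =0.01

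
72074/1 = 72074=72074.00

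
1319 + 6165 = 7484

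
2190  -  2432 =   -  242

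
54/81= 2/3 = 0.67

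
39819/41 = 39819/41 = 971.20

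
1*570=570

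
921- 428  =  493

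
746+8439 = 9185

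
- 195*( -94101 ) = 18349695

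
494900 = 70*7070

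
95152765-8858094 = 86294671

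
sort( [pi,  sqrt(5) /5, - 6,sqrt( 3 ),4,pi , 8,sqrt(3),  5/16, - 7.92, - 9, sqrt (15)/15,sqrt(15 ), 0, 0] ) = [ - 9,-7.92, - 6 , 0, 0, sqrt(15)/15, 5/16, sqrt( 5 ) /5, sqrt(3),sqrt( 3),  pi,pi, sqrt( 15 ),4,8 ] 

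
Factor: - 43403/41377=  - 7^(  -  1)*23^(-1)*257^(  -  1 )*43403^1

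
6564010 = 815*8054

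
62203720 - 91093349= - 28889629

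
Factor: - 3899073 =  - 3^1*47^1*27653^1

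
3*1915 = 5745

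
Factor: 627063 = 3^1 * 209021^1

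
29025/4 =7256 + 1/4 = 7256.25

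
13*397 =5161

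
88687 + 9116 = 97803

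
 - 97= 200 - 297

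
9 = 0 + 9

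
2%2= 0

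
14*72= 1008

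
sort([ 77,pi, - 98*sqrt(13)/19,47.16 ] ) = [- 98* sqrt( 13)/19,  pi,47.16,77]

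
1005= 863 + 142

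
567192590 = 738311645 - 171119055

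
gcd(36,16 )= 4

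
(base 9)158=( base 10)134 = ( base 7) 251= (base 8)206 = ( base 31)4A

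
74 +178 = 252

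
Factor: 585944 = 2^3 * 73243^1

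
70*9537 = 667590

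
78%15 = 3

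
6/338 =3/169 = 0.02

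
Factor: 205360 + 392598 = 2^1*17^1*43^1 * 409^1=597958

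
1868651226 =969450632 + 899200594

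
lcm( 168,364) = 2184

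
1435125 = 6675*215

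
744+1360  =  2104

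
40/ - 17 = - 3 + 11/17  =  - 2.35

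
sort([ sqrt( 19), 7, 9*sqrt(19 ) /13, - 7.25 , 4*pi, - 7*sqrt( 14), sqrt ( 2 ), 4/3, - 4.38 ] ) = [ - 7*sqrt( 14 ),  -  7.25, - 4.38, 4/3, sqrt( 2), 9*sqrt( 19)/13, sqrt ( 19 ) , 7,4  *  pi]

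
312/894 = 52/149 = 0.35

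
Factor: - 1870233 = - 3^1*167^1*3733^1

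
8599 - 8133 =466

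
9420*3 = 28260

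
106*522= 55332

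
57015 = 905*63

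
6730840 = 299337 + 6431503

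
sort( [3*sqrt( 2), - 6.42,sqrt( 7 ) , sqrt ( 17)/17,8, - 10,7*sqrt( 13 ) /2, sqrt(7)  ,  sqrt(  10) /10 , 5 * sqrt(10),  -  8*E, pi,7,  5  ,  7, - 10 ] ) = [ - 8*E , - 10 , - 10, - 6.42,sqrt ( 17 )/17 , sqrt( 10)/10 , sqrt(7 ),  sqrt (7) , pi,3*sqrt(2), 5, 7, 7, 8,7*sqrt( 13 )/2, 5*sqrt (10) ] 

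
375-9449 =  - 9074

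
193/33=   5+28/33 = 5.85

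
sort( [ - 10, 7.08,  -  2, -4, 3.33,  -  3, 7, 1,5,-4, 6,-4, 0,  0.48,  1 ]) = [- 10, - 4 , - 4, - 4,-3, - 2, 0, 0.48, 1,  1, 3.33,5,6, 7, 7.08 ]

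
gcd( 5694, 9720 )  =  6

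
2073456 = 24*86394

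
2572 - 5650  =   - 3078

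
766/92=383/46=8.33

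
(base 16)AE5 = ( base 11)2106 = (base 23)566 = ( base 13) 1367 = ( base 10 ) 2789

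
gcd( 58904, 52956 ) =4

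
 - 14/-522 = 7/261 = 0.03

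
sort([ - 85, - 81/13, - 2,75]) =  [ -85, -81/13,-2,75]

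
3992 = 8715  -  4723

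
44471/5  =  8894+1/5=8894.20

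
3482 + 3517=6999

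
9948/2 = 4974 = 4974.00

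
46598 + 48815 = 95413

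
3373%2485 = 888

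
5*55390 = 276950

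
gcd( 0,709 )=709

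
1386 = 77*18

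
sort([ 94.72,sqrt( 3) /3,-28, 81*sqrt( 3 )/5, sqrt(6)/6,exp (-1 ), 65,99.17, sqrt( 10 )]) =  [ - 28,exp (-1), sqrt( 6)/6,sqrt( 3 )/3,sqrt( 10),81*sqrt(3) /5,65, 94.72, 99.17 ] 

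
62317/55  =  1133  +  2/55 = 1133.04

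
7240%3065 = 1110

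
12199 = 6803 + 5396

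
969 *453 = 438957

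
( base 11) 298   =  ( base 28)CD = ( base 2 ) 101011101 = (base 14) 1ad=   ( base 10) 349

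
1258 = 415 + 843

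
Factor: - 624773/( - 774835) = 5^(-1 )*107^1*353^ (-1)* 439^( - 1 )*5839^1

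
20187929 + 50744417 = 70932346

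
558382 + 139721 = 698103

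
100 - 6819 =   -  6719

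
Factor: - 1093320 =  - 2^3  *  3^2*5^1*3037^1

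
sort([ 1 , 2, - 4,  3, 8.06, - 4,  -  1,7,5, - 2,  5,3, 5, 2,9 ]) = [  -  4 , - 4, - 2, - 1, 1,2 , 2,  3,  3, 5,5,  5,7,8.06 , 9] 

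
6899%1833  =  1400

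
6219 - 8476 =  - 2257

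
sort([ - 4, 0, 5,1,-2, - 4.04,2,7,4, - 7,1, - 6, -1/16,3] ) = [ - 7, - 6, - 4.04, - 4, - 2, - 1/16, 0,1,1 , 2,3,4,5, 7]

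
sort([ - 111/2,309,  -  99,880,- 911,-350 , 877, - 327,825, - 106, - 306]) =[ - 911 , - 350, - 327, - 306, - 106, - 99, - 111/2,309,825, 877, 880] 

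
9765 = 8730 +1035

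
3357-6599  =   - 3242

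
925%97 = 52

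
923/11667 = 923/11667 = 0.08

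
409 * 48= 19632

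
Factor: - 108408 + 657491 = 17^1 * 32299^1 = 549083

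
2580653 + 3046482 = 5627135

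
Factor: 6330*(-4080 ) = -2^5*3^2 * 5^2 * 17^1 * 211^1 = - 25826400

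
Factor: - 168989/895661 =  - 13^ (-1 ) * 347^1* 487^1 *68897^( -1)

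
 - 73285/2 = -36643 + 1/2 = - 36642.50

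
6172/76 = 1543/19 = 81.21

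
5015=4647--368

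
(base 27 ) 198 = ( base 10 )980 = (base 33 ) tn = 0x3D4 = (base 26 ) 1bi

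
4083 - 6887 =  - 2804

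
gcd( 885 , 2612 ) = 1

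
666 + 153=819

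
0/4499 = 0 = 0.00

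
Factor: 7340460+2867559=3^1*3402673^1=10208019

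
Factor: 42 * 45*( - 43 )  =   - 81270 = -  2^1 * 3^3 * 5^1*7^1*43^1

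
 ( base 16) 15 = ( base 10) 21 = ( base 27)l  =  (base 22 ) l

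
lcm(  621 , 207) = 621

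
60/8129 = 60/8129 = 0.01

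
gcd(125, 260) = 5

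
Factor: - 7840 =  - 2^5*5^1*7^2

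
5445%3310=2135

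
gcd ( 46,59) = 1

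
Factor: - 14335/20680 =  - 61/88 = -2^( - 3 )*11^( - 1)*61^1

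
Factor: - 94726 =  - 2^1 *47363^1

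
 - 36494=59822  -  96316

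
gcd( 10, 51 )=1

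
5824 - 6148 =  - 324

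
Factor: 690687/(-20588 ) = -2^ (-2) * 3^4*5147^(-1)*8527^1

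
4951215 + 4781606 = 9732821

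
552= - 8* ( - 69 ) 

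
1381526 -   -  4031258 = 5412784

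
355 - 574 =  - 219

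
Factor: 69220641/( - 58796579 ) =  - 3^1*7^1*23^( - 1) * 2556373^( - 1)*3296221^1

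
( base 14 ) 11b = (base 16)dd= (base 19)bc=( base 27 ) 85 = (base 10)221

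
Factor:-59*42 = -2478 = - 2^1*3^1 * 7^1 * 59^1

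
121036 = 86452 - -34584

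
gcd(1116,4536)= 36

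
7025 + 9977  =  17002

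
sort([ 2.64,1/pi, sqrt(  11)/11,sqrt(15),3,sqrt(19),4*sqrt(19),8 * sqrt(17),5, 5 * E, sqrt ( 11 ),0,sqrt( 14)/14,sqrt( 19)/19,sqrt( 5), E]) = [0,sqrt(19 )/19 , sqrt(14 ) /14,sqrt ( 11)/11, 1/pi,sqrt(5 ),2.64,E, 3,sqrt( 11 ),  sqrt(15 ),sqrt( 19 ),5 , 5  *  E,4*sqrt(19)  ,  8 * sqrt(17) ] 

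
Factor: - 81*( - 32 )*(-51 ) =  - 2^5 * 3^5*17^1 = - 132192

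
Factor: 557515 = 5^1*7^1*17^1*937^1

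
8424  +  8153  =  16577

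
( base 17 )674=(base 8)3501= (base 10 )1857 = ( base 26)2JB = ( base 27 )2el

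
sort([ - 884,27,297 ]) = [ - 884,27,297] 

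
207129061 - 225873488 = -18744427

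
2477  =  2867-390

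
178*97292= 17317976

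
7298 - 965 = 6333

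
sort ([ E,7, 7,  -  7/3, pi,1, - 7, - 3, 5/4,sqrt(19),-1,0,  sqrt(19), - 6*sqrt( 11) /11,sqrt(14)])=[-7, - 3,  -  7/3, - 6*sqrt ( 11) /11, - 1, 0, 1, 5/4,  E, pi, sqrt (14 ), sqrt( 19) , sqrt( 19),7, 7]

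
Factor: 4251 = 3^1*13^1*109^1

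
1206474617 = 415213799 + 791260818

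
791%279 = 233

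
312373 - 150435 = 161938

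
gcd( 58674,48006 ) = 5334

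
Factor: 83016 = 2^3*3^2*1153^1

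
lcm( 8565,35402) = 531030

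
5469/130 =5469/130 = 42.07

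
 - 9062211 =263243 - 9325454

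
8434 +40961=49395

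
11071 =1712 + 9359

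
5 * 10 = 50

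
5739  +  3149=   8888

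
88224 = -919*( - 96 ) 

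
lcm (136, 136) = 136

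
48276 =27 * 1788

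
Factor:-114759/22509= - 311/61  =  - 61^( - 1) * 311^1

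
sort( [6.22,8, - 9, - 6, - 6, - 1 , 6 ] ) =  [-9, - 6,  -  6, - 1,6, 6.22, 8]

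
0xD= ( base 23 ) D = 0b1101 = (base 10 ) 13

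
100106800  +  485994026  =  586100826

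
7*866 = 6062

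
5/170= 1/34 =0.03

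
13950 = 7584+6366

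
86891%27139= 5474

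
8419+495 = 8914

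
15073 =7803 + 7270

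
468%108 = 36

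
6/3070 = 3/1535= 0.00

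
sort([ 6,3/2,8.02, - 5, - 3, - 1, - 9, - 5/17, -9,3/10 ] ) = [-9, - 9,  -  5, - 3 ,-1, - 5/17,3/10, 3/2, 6  ,  8.02]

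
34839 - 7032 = 27807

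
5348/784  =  6  +  23/28 = 6.82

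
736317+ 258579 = 994896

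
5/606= 5/606 = 0.01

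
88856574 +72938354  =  161794928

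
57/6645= 19/2215 = 0.01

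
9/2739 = 3/913 = 0.00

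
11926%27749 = 11926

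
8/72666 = 4/36333 = 0.00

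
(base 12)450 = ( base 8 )1174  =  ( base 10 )636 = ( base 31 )KG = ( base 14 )336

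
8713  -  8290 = 423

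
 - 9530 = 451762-461292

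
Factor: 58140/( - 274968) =  -  2^ (-1)*3^ ( - 1)*5^1 *17^1*67^ ( - 1 ) = - 85/402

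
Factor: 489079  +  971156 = 1460235 = 3^1*5^1* 7^1*13907^1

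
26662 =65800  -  39138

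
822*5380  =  4422360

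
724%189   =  157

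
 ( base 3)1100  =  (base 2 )100100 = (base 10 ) 36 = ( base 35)11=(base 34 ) 12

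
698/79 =698/79=8.84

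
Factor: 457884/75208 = 2^( - 1 )*3^2*17^( - 1)*23^1= 207/34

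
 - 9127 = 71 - 9198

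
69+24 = 93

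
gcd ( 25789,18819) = 697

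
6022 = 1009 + 5013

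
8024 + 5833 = 13857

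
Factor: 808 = 2^3*101^1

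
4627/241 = 19 + 48/241  =  19.20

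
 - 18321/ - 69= 265+12/23 = 265.52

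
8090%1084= 502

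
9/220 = 9/220 = 0.04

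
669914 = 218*3073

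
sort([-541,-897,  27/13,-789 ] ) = [ -897, - 789,-541, 27/13 ]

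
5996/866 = 6 + 400/433 = 6.92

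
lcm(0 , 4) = 0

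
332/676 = 83/169 = 0.49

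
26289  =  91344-65055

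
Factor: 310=2^1*5^1*31^1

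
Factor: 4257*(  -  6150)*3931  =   - 2^1*3^3* 5^2*11^1 * 41^1*43^1*3931^1 =- 102915742050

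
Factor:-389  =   - 389^1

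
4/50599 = 4/50599 = 0.00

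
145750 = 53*2750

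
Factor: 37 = 37^1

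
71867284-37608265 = 34259019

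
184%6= 4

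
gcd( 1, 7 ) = 1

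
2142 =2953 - 811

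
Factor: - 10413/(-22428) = 2^( - 2)*7^( - 1)*13^1 =13/28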